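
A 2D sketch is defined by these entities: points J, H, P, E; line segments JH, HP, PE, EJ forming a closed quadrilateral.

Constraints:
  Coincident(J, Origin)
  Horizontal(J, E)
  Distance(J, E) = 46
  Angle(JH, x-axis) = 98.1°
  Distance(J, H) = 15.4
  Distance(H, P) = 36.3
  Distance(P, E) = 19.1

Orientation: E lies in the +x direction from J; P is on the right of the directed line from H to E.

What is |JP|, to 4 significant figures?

28.20

Checks: |HP| = 36.30 ✓; |PE| = 19.10 ✓.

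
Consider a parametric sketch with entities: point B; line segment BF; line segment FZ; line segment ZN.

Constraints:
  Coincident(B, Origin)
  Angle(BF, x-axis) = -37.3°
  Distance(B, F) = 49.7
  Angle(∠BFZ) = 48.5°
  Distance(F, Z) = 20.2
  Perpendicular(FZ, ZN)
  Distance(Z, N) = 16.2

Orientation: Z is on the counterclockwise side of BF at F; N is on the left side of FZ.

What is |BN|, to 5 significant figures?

24.578

∠BFZ = 48.5°, so FZ runs at -37.3° + (180° − 48.5°) = 94.200° from the x-axis; with |FZ| = 20.2, Z = F + 20.2·(cos 94.200°, sin 94.200°) = (38.056, -9.9719). The perpendicularity gives ZN at right angles to FZ; with |ZN| = 16.2 on the left of FZ, N = Z + 16.2·(-0.99731, -0.073238) = (21.899, -11.158). Then |BN| = |N − B| = 24.578.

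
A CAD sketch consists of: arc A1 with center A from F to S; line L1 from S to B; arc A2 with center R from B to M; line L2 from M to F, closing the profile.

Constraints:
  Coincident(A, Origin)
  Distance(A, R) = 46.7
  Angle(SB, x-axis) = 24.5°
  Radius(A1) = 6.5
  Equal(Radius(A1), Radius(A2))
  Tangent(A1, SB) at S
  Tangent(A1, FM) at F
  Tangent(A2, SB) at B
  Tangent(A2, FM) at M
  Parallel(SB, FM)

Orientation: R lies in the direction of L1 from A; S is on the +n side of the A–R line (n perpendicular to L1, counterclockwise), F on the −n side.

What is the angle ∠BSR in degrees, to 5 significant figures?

7.9239°

Tangency of A1 to both parallel lines with radius 6.5 puts S and F at A ± 6.5·n: S = (-2.6955, 5.9147), F = (2.6955, -5.9147). Equal radii place B and M the same way about R: B = R + 6.5·n = (39.800, 25.281), M = R − 6.5·n = (45.191, 13.451). Then cos ∠BSR = SB·SR / (|SB||SR|), giving 7.9239°.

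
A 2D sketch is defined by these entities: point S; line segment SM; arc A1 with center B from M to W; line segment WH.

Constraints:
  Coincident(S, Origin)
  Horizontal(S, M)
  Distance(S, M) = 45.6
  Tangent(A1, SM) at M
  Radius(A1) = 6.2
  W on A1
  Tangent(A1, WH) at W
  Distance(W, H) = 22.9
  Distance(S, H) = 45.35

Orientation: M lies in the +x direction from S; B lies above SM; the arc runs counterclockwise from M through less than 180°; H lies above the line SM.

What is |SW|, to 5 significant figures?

51.395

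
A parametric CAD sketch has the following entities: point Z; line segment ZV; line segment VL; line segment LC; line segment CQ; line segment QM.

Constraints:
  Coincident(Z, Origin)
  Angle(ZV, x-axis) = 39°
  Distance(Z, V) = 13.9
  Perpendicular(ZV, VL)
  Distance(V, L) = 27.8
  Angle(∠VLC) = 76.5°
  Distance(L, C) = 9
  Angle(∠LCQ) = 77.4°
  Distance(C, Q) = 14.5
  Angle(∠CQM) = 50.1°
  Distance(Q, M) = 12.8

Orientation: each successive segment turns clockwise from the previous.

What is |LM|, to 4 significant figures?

4.449

∠LCQ = 77.4° gives CQ at 102.9° from the x-axis; with |CQ| = 14.5, Q = (16.94, -2.598). ∠CQM = 50.1° gives QM at -27.00° from the x-axis; with |QM| = 12.8, M = (28.34, -8.409). Then |LM| = |M − L| = 4.449.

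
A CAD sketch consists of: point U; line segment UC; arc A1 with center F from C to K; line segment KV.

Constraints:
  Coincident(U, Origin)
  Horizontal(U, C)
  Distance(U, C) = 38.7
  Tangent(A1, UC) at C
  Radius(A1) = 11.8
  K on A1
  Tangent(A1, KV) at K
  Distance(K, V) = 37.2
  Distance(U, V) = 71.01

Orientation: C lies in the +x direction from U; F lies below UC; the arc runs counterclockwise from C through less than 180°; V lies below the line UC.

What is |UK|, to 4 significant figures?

34.89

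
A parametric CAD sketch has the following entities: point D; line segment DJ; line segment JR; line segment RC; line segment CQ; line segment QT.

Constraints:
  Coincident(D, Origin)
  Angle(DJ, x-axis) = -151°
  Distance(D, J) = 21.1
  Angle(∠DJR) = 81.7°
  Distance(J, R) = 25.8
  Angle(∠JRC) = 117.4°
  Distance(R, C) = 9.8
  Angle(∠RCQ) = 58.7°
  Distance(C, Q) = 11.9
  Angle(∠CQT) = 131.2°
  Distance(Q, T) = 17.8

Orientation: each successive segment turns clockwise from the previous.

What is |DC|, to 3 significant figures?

29.9

∠DJR = 81.7° gives JR at 111° from the x-axis; with |JR| = 25.8, R = (-27.6, 13.9). ∠JRC = 117.4° gives RC at 48.1° from the x-axis; with |RC| = 9.8, C = (-21.0, 21.2). Then |DC| = |C − D| = 29.9.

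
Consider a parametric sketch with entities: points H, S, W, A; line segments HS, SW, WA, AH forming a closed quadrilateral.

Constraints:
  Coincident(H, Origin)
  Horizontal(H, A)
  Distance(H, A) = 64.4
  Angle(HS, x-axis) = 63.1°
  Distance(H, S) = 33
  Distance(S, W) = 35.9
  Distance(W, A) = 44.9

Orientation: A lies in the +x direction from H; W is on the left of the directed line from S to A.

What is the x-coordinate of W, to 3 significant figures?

48.6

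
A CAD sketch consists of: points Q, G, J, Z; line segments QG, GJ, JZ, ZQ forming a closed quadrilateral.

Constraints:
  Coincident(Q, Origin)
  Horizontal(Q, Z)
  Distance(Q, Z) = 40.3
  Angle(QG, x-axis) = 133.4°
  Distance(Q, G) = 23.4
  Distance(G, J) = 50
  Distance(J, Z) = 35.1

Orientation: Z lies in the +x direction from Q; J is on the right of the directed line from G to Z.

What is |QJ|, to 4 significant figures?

26.89

Q is at the origin; QZ is horizontal with |QZ| = 40.3 and Z in +x, so Z = (40.3, 0). QG runs at 133.4° with |QG| = 23.4, so G = (-16.08, 17.00). J is determined by |GJ| = 50.0 and |JZ| = 35.1 together: it lies at the intersection of circle(G, 50.0) and circle(Z, 35.1). With |GZ| = 58.89, the foot of the radical line on GZ is 40.21 from G and the perpendicular offset is √(50.0² − 40.21²) = 29.72. Taking the right-of-GZ solution: J = (13.84, -23.06).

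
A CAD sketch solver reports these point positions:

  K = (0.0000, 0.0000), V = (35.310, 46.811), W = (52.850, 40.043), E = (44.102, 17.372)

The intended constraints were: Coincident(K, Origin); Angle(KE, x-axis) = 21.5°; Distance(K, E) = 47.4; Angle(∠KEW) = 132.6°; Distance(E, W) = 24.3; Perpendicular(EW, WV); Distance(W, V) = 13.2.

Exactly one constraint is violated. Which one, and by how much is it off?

Distance(W, V) = 13.2 — off by 5.60.

K = (0.00, 0.00) ✓; KE at 21.50° ✓; |KE| = 47.40 ✓; ∠KEW = 132.6° ✓; |EW| = 24.30 ✓; ∠(EW, WV) = 90.00° ✓; |WV| = 18.80 ✗.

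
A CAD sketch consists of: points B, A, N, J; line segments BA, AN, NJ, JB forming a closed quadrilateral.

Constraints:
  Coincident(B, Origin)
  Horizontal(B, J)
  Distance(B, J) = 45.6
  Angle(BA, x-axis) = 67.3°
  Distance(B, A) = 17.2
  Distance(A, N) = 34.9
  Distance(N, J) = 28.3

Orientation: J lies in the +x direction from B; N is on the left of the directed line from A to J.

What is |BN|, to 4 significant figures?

48.20

B is at the origin; B and J share the same y with |BJ| = 45.6 and J in +x, so J = (45.6, 0). BA runs at 67.3° with |BA| = 17.2, so A = (6.638, 15.87). N is determined by |AN| = 34.9 and |NJ| = 28.3 together: it lies at the intersection of circle(A, 34.9) and circle(J, 28.3). With |AJ| = 42.07, the foot of the radical line on AJ is 25.99 from A and the perpendicular offset is √(34.9² − 25.99²) = 23.29. Taking the left-of-AJ solution: N = (39.49, 27.63).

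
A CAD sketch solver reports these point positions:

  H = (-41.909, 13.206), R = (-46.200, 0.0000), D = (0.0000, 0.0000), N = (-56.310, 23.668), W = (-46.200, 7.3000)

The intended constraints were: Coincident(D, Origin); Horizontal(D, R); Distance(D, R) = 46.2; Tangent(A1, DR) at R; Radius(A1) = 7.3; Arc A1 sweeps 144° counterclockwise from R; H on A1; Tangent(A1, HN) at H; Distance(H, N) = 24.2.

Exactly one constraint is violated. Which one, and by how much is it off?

Distance(H, N) = 24.2 — off by 6.40.

D = (0.00, 0.00) ✓; D.y = 0.00, R.y = 0.00 ✓; |DR| = 46.20 ✓; ∠(WR, RD) = 90.00° ✓; |WR| = 7.300 ✓; bearing(W→H) − bearing(W→R) = 144.0° ✓; |WH| = 7.300 ✓; ∠(WH, HN) = 90.00° ✓; |HN| = 17.80 ✗.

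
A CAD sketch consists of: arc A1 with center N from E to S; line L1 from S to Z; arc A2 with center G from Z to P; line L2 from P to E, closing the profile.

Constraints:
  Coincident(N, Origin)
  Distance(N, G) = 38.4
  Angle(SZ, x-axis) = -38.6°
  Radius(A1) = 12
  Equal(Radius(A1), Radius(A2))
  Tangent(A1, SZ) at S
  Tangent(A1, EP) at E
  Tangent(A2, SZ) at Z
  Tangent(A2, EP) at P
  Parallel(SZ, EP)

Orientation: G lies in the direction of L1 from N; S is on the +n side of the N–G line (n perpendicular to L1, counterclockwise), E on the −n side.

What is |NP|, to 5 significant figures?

40.231

The slot axis is L1's direction at -38.6°, so u = (cos -38.6°, sin -38.6°) = (0.78152, -0.62388) and n = (−sin -38.6°, cos -38.6°) = (0.62388, 0.78152). N is at the origin and G lies 38.4 along u from N, so G = 38.4·u = (30.010, -23.957). Tangency of A1 to both parallel lines with radius 12.0 puts S and E at N ± 12.0·n: S = (7.4866, 9.3782), E = (-7.4866, -9.3782). Equal radii place Z and P the same way about G: Z = G + 12.0·n = (37.497, -14.579), P = G − 12.0·n = (22.524, -33.335). Then |NP| = |P − N| = 40.231.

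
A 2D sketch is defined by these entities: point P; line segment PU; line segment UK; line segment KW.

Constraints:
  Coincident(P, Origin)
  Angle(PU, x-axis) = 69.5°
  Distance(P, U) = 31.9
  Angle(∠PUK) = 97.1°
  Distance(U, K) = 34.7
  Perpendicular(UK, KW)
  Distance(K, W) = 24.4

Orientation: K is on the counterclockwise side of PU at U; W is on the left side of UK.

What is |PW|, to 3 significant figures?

39.3

∠PUK = 97.1°, so UK runs at 69.5° + (180° − 97.1°) = 152° from the x-axis; with |UK| = 34.7, K = U + 34.7·(cos 152°, sin 152°) = (-19.6, 46.0). UK ⟂ KW; with |KW| = 24.4 on the left of UK, W = K + 24.4·(-0.463, -0.886) = (-30.9, 24.3). Then |PW| = |W − P| = 39.3.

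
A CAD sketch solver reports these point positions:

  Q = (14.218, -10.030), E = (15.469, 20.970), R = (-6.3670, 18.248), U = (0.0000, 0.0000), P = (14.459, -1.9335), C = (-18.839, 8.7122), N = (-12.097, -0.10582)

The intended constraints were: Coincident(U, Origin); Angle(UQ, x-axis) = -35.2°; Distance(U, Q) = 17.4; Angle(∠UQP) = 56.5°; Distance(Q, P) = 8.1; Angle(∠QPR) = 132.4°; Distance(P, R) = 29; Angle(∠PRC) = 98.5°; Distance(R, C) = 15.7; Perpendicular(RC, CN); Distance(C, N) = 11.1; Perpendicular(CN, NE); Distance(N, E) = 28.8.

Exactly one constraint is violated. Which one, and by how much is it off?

Distance(N, E) = 28.8 — off by 5.90.

U = (0.00, 0.00) ✓; UQ at -35.20° ✓; |UQ| = 17.40 ✓; ∠UQP = 56.50° ✓; |QP| = 8.100 ✓; ∠QPR = 132.4° ✓; |PR| = 29.00 ✓; ∠PRC = 98.50° ✓; |RC| = 15.70 ✓; ∠(RC, CN) = 90.00° ✓; |CN| = 11.10 ✓; ∠(CN, NE) = 90.00° ✓; |NE| = 34.70 ✗.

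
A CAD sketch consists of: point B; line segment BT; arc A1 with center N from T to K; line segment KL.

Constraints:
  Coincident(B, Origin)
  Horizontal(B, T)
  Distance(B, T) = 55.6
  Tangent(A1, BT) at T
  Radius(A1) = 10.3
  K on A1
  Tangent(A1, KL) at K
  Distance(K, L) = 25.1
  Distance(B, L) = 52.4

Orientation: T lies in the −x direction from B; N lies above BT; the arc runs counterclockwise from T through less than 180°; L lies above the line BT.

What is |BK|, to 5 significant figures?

46.246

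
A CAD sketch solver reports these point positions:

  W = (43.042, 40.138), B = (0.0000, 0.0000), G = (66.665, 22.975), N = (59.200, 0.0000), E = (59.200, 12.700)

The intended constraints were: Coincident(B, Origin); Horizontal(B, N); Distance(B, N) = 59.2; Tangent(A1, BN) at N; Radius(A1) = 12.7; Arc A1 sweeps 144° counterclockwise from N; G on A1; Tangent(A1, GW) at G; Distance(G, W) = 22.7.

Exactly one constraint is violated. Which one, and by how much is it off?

Distance(G, W) = 22.7 — off by 6.50.

B = (0.00, 0.00) ✓; B.y = 0.00, N.y = 0.00 ✓; |BN| = 59.20 ✓; ∠(EN, NB) = 90.00° ✓; |EN| = 12.70 ✓; bearing(E→G) − bearing(E→N) = 144.0° ✓; |EG| = 12.70 ✓; ∠(EG, GW) = 90.00° ✓; |GW| = 29.20 ✗.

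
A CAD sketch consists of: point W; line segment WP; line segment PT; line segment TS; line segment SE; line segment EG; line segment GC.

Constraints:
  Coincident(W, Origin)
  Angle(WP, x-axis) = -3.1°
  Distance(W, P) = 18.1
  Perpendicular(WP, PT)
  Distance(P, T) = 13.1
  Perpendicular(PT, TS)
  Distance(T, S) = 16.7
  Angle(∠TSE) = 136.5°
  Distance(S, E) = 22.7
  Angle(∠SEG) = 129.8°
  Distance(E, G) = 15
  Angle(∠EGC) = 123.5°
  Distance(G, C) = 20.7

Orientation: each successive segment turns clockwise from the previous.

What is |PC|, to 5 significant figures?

31.216

W is at the origin; WP runs at -3.1° with length 18.1, so P = (18.074, -0.97883). WP is perpendicular to PT, so PT runs at -93.100°; with |PT| = 13.1, T = (17.365, -14.060). The perpendicularity gives TS at right angles to PT, so TS runs at 176.90°; with |TS| = 16.7, S = (0.68952, -13.157). ∠TSE = 136.5° gives SE at 133.40° from the x-axis; with |SE| = 22.7, E = (-14.907, 3.3367). ∠SEG = 129.8° gives EG at 83.200° from the x-axis; with |EG| = 15.0, G = (-13.131, 18.231). ∠EGC = 123.5° gives GC at 26.700° from the x-axis; with |GC| = 20.7, C = (5.3615, 27.532). Then |PC| = |C − P| = 31.216.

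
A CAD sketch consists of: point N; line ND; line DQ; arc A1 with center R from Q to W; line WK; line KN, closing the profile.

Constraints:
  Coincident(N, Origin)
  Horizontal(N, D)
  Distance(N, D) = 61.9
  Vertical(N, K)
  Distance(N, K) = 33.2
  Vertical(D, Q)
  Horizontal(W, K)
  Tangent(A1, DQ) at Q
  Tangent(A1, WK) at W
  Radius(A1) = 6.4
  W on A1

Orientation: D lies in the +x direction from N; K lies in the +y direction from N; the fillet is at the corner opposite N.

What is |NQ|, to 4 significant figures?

67.45

N is at the origin; ND is horizontal with |ND| = 61.9 and D on the +x side, so D = (61.90, 0.000). N and K share the same x with |NK| = 33.2 and K on the +y side, so K = (0.000, 33.20). The virtual corner opposite N is at (61.90, 33.20). Tangency of A1 to DQ means the radius RQ is perpendicular to DQ and A1 meets WK tangentially, so RW is at right angles to WK, with radius 6.4, so the center R sits 6.4 in from both sides at R = (55.50, 26.80). That places the tangent points at Q = (61.90, 26.80) on DQ and W = (55.50, 33.20) on WK. Then |NQ| = |Q − N| = 67.45.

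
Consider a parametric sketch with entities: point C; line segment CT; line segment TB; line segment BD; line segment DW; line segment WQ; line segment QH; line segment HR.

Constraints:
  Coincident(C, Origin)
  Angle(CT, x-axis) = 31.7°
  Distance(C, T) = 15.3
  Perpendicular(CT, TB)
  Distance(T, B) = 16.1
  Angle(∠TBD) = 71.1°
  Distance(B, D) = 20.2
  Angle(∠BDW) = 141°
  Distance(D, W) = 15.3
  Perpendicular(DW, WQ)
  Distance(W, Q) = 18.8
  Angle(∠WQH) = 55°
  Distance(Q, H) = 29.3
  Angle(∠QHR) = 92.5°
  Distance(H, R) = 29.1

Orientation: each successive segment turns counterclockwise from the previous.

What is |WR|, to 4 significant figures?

24.05

C is at the origin; CT runs at 31.7° with length 15.3, so T = (13.02, 8.040). CT ⟂ TB, so TB runs at 121.7°; with |TB| = 16.1, B = (4.557, 21.74). ∠TBD = 71.1° gives BD at -129.4° from the x-axis; with |BD| = 20.2, D = (-8.264, 6.129). ∠BDW = 141.0° gives DW at -90.40° from the x-axis; with |DW| = 15.3, W = (-8.371, -9.171). DW ⟂ WQ, so WQ runs at -0.4000°; with |WQ| = 18.8, Q = (10.43, -9.302). ∠WQH = 55.0° gives QH at 124.6° from the x-axis; with |QH| = 29.3, H = (-6.209, 14.82). ∠QHR = 92.5° gives HR at -147.9° from the x-axis; with |HR| = 29.1, R = (-30.86, -0.6481). Then |WR| = |R − W| = 24.05.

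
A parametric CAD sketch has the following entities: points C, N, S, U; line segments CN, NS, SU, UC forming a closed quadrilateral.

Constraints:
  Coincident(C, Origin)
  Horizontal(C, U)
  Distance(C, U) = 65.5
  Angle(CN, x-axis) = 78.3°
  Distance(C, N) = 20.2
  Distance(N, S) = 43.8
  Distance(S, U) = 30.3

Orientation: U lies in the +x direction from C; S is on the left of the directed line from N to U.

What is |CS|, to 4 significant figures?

53.56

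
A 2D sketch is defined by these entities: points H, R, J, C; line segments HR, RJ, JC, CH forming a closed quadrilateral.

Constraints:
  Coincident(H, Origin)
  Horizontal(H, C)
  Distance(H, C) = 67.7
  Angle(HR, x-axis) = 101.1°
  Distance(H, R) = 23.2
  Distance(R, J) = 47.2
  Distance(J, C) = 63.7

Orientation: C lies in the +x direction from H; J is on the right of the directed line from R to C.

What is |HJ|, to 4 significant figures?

24.14

Checks: |RJ| = 47.20 ✓; |JC| = 63.70 ✓.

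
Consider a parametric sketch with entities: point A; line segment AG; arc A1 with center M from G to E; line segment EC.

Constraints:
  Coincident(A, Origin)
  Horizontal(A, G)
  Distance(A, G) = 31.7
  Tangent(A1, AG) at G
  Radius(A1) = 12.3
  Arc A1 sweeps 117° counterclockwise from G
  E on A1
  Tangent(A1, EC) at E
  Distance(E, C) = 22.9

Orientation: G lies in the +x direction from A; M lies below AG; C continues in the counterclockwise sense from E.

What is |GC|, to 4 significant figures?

38.29

A is at the origin; A and G share the same y with |AG| = 31.7 and G on the +x side, so G = (31.70, 0.000). A1 meets AG tangentially, so MG is at right angles to AG, so M = G + (0, -12.3) = (31.70, -12.30). On A1, G sits at bearing 90° from M; a 117° counterclockwise sweep puts E at bearing 207°, so E = M + 12.3·(cos 207°, sin 207°) = (20.74, -17.88). The tangent condition forces ME to be normal to EC, so EC runs along (−sin 207°, cos 207°); with |EC| = 22.9, C = (31.14, -38.29). Then |GC| = |C − G| = 38.29.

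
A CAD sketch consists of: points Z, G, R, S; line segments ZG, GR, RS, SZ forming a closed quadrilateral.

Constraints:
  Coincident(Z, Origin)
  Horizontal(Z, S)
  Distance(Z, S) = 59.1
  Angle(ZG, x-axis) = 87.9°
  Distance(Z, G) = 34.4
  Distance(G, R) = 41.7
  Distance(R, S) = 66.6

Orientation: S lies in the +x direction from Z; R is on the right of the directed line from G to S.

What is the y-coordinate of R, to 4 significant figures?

-6.459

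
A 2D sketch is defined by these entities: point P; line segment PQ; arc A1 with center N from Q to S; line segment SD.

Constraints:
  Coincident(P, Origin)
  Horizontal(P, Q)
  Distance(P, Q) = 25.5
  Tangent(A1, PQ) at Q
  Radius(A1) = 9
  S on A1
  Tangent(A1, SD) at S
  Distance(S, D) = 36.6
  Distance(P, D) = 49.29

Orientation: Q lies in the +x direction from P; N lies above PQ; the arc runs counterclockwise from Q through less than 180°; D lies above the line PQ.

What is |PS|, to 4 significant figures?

36.00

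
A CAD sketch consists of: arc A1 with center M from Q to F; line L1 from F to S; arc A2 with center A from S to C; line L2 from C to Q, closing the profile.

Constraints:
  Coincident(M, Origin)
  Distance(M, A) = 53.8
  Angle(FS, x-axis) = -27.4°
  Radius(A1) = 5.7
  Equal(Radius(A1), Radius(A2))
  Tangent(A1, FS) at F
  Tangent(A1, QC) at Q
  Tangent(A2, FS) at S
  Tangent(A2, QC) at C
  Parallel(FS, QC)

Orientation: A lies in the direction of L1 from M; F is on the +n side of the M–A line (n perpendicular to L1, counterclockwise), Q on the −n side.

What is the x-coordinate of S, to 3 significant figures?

50.4

The slot axis is L1's direction at -27.4°, so u = (cos -27.4°, sin -27.4°) = (0.888, -0.460) and n = (−sin -27.4°, cos -27.4°) = (0.460, 0.888). M is at the origin and A lies 53.8 along u from M, so A = 53.8·u = (47.8, -24.8). Tangency of A1 to both parallel lines with radius 5.7 puts F and Q at M ± 5.7·n: F = (2.62, 5.06), Q = (-2.62, -5.06). Equal radii place S and C the same way about A: S = A + 5.7·n = (50.4, -19.7), C = A − 5.7·n = (45.1, -29.8). So S.x = 50.4.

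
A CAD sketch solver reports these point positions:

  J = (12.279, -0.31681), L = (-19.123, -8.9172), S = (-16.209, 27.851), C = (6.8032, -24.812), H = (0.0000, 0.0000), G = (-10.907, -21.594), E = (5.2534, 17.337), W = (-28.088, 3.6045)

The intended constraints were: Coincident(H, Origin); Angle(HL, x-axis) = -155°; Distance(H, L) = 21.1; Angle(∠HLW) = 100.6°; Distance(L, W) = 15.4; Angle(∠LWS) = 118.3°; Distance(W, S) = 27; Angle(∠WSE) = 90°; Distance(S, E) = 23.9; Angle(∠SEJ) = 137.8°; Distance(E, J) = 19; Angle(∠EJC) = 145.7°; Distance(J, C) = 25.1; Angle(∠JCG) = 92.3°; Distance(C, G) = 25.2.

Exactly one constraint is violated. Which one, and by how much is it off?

Distance(C, G) = 25.2 — off by 7.20.

H = (0.00, 0.00) ✓; HL at -155.0° ✓; |HL| = 21.10 ✓; ∠HLW = 100.6° ✓; |LW| = 15.40 ✓; ∠LWS = 118.3° ✓; |WS| = 27.00 ✓; ∠WSE = 90.00° ✓; |SE| = 23.90 ✓; ∠SEJ = 137.8° ✓; |EJ| = 19.00 ✓; ∠EJC = 145.7° ✓; |JC| = 25.10 ✓; ∠JCG = 92.30° ✓; |CG| = 18.00 ✗.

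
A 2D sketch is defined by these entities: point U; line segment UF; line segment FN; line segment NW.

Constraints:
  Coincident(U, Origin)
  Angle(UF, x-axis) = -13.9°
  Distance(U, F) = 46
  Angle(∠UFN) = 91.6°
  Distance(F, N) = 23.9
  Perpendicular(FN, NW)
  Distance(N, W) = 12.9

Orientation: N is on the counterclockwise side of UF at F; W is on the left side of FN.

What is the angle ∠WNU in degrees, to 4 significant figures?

28.71°

U is at the origin; UF runs at -13.9° with length 46.0, so F = 46.0·(cos -13.9°, sin -13.9°) = (44.65, -11.05). ∠UFN = 91.6°, so FN runs at -13.9° + (180° − 91.6°) = 74.50° from the x-axis; with |FN| = 23.9, N = F + 23.9·(cos 74.50°, sin 74.50°) = (51.04, 11.98). The perpendicularity gives NW at right angles to FN; with |NW| = 12.9 on the left of FN, W = N + 12.9·(-0.9636, 0.2672) = (38.61, 15.43). Then cos ∠WNU = NW·NU / (|NW||NU|), giving 28.71°.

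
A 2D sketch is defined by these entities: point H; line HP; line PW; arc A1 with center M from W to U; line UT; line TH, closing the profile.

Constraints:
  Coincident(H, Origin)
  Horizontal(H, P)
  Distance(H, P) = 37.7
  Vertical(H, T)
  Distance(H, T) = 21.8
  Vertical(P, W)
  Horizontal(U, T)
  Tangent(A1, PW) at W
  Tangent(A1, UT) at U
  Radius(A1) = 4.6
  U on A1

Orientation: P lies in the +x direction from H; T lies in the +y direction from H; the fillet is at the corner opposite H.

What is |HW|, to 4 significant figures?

41.44

The virtual corner opposite H is at (37.70, 21.80). The tangent condition forces MW to be normal to PW and tangency of A1 to UT means the radius MU is perpendicular to UT, with radius 4.6, so the center M sits 4.6 in from both sides at M = (33.10, 17.20). That places the tangent points at W = (37.70, 17.20) on PW and U = (33.10, 21.80) on UT. Then |HW| = |W − H| = 41.44.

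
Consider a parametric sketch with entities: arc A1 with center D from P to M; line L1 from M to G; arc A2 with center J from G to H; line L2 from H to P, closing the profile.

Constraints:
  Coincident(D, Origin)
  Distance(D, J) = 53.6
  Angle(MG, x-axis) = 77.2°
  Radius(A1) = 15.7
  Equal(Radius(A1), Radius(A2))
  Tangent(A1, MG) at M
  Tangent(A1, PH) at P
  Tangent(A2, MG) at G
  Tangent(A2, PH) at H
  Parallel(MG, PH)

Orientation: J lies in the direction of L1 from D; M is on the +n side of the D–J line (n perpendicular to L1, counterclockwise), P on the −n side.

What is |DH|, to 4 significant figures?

55.85

The slot axis is L1's direction at 77.2°, so u = (cos 77.2°, sin 77.2°) = (0.2215, 0.9751) and n = (−sin 77.2°, cos 77.2°) = (-0.9751, 0.2215). D is at the origin and J lies 53.6 along u from D, so J = 53.6·u = (11.87, 52.27). Tangency of A1 to both parallel lines with radius 15.7 puts M and P at D ± 15.7·n: M = (-15.31, 3.478), P = (15.31, -3.478). Equal radii place G and H the same way about J: G = J + 15.7·n = (-3.435, 55.75), H = J − 15.7·n = (27.18, 48.79). Then |DH| = |H − D| = 55.85.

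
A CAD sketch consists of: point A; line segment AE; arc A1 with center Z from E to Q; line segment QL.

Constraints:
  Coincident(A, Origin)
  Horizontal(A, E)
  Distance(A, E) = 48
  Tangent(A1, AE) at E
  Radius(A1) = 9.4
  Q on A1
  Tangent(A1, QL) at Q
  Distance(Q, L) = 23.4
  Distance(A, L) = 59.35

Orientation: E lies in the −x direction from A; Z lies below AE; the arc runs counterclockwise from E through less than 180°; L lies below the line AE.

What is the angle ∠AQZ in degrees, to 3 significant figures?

8.67°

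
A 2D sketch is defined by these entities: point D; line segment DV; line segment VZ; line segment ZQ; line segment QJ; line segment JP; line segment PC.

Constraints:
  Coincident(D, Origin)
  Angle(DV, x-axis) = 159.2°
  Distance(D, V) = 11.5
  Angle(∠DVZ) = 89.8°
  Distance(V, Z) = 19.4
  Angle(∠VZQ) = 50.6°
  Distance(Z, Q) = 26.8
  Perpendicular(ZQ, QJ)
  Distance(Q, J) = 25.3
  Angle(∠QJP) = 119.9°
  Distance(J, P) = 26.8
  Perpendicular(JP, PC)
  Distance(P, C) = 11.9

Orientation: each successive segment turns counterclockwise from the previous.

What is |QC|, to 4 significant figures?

40.67

D is at the origin; DV runs at 159.2° with length 11.5, so V = (-10.75, 4.084). ∠DVZ = 89.8° gives VZ at -110.6° from the x-axis; with |VZ| = 19.4, Z = (-17.58, -14.08). ∠VZQ = 50.6° gives ZQ at 18.80° from the x-axis; with |ZQ| = 26.8, Q = (7.794, -5.439). The perpendicularity gives QJ at right angles to ZQ, so QJ runs at 108.8°; with |QJ| = 25.3, J = (-0.3593, 18.51). ∠QJP = 119.9° gives JP at 168.9° from the x-axis; with |JP| = 26.8, P = (-26.66, 23.67). JP is perpendicular to PC, so PC runs at -101.1°; with |PC| = 11.9, C = (-28.95, 11.99). Then |QC| = |C − Q| = 40.67.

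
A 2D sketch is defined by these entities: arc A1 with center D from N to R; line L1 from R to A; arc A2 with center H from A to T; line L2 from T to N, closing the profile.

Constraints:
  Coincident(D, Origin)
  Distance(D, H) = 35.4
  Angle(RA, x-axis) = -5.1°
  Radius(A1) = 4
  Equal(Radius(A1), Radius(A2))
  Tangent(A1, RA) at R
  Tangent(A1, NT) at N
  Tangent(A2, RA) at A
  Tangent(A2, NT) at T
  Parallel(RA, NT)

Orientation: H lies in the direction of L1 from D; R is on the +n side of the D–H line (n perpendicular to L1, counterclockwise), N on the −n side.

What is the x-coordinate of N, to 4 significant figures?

-0.3556

The slot axis is L1's direction at -5.1°, so u = (cos -5.1°, sin -5.1°) = (0.9960, -0.08889) and n = (−sin -5.1°, cos -5.1°) = (0.08889, 0.9960). D is at the origin and H lies 35.4 along u from D, so H = 35.4·u = (35.26, -3.147). Tangency of A1 to both parallel lines with radius 4.0 puts R and N at D ± 4.0·n: R = (0.3556, 3.984), N = (-0.3556, -3.984). So N.x = -0.3556.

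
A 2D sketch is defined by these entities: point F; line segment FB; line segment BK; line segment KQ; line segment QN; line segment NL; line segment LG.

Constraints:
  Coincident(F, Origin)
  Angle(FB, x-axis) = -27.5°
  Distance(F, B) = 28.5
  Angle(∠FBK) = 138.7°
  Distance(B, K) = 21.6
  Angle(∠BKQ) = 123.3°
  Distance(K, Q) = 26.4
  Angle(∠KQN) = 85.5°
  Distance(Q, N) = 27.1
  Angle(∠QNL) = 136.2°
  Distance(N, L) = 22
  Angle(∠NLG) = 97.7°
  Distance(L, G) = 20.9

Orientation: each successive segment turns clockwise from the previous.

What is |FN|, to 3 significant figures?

37.5

∠BKQ = 123.3° gives KQ at -126° from the x-axis; with |KQ| = 26.4, Q = (17.8, -54.8). ∠KQN = 85.5° gives QN at 140° from the x-axis; with |QN| = 27.1, N = (-3.00, -37.4). Then |FN| = |N − F| = 37.5.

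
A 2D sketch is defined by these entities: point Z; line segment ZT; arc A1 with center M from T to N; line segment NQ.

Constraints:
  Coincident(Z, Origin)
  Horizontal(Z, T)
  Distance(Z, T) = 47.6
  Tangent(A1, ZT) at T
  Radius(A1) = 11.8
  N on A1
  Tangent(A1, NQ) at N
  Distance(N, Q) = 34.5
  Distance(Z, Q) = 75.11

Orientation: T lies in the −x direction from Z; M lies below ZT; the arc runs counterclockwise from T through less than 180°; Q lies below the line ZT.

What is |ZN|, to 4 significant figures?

60.58

Z is at the origin; Z and T share the same y with |ZT| = 47.6 and T on the −x side, so T = (-47.60, 0.000). Tangency of A1 to ZT means the radius MT is perpendicular to ZT, so M = T + (0, -11.8) = (-47.60, -11.80). Since MN ⟂ NQ (tangency), |MQ| = √(11.8² + 34.5²) = 36.46 regardless of where N sits on A1. So Q lies on both circle(Z, 75.11) and circle(M, 36.46); the below-ZT intersection is Q = (-59.05, -46.42). N is the foot of the tangent from Q: N = (-59.40, -11.92).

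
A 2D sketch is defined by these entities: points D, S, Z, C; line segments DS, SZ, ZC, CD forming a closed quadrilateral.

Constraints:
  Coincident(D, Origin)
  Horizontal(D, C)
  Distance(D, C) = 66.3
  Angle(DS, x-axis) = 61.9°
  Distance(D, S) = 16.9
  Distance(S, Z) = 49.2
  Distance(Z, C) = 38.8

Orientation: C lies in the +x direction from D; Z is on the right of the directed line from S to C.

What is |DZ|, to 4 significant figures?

44.41

D is at the origin; D and C share the same y with |DC| = 66.3 and C in +x, so C = (66.3, 0). DS runs at 61.9° with |DS| = 16.9, so S = (7.960, 14.91). Z is determined by |SZ| = 49.2 and |ZC| = 38.8 together: it lies at the intersection of circle(S, 49.2) and circle(C, 38.8). With |SC| = 60.21, the foot of the radical line on SC is 37.71 from S and the perpendicular offset is √(49.2² − 37.71²) = 31.60. Taking the right-of-SC solution: Z = (36.67, -25.05).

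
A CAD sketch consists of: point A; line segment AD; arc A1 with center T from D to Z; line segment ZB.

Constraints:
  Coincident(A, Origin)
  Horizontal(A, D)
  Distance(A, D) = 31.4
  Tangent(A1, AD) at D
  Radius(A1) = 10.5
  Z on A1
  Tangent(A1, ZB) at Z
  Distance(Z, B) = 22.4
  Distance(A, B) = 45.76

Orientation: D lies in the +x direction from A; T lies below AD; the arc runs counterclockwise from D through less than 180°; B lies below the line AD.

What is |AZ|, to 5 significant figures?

25.770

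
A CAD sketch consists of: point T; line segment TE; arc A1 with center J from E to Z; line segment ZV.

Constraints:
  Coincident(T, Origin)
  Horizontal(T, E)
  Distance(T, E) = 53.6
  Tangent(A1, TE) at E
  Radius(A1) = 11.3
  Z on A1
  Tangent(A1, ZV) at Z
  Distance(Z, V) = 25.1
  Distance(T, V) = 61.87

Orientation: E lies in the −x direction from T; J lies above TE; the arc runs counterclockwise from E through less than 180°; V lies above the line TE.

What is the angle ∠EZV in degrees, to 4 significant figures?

128.2°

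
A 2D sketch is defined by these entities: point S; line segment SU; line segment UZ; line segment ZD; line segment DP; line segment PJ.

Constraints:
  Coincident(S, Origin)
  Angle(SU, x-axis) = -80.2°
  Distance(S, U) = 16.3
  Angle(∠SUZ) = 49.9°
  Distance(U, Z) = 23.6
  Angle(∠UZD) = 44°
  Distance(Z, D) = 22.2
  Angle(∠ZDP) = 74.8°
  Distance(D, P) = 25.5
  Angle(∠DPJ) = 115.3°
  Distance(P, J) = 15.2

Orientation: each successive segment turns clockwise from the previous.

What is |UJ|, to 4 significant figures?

19.70

∠ZDP = 74.8° gives DP at -91.50° from the x-axis; with |DP| = 25.5, P = (3.299, -24.39). ∠DPJ = 115.3° gives PJ at -156.2° from the x-axis; with |PJ| = 15.2, J = (-10.61, -30.52). Then |UJ| = |J − U| = 19.70.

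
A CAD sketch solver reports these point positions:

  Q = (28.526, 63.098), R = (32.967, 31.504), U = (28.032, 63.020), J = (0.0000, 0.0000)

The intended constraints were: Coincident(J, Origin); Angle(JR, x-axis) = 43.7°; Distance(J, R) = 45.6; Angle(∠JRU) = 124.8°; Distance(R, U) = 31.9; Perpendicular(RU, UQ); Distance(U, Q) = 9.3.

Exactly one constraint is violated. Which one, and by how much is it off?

Distance(U, Q) = 9.3 — off by 8.80.

J = (0.00, 0.00) ✓; JR at 43.70° ✓; |JR| = 45.60 ✓; ∠JRU = 124.8° ✓; |RU| = 31.90 ✓; ∠(RU, UQ) = 89.93° ✓; |UQ| = 0.5001 ✗.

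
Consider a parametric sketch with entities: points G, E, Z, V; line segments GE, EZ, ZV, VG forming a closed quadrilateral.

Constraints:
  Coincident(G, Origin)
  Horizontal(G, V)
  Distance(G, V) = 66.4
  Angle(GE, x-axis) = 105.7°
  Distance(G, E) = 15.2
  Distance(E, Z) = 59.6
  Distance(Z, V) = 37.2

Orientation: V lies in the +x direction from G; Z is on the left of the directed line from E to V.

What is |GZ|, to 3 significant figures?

62.4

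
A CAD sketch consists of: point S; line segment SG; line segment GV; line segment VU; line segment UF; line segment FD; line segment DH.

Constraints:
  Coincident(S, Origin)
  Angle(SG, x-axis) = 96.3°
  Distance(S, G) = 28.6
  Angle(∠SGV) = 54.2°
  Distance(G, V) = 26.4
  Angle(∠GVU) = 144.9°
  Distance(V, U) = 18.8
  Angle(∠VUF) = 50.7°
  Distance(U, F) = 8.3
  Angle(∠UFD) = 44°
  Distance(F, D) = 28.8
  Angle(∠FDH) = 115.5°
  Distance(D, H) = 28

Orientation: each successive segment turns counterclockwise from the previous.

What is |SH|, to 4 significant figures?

67.87

S is at the origin; SG runs at 96.3° with length 28.6, so G = (-3.138, 28.43). ∠SGV = 54.2° gives GV at -137.9° from the x-axis; with |GV| = 26.4, V = (-22.73, 10.73). ∠GVU = 144.9° gives VU at -102.8° from the x-axis; with |VU| = 18.8, U = (-26.89, -7.605). ∠VUF = 50.7° gives UF at 26.50° from the x-axis; with |UF| = 8.3, F = (-19.46, -3.901). ∠UFD = 44.0° gives FD at 162.5° from the x-axis; with |FD| = 28.8, D = (-46.93, 4.759). ∠FDH = 115.5° gives DH at -133.0° from the x-axis; with |DH| = 28.0, H = (-66.03, -15.72). Then |SH| = |H − S| = 67.87.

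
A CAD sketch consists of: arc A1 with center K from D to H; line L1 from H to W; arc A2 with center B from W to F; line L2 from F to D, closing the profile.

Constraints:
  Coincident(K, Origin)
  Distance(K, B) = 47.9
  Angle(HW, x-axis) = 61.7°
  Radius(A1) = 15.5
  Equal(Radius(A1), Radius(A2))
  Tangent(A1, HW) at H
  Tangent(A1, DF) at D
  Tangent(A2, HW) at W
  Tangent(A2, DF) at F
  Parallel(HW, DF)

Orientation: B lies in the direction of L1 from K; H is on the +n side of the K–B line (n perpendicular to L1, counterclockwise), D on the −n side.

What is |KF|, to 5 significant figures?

50.345

The slot axis is L1's direction at 61.7°, so u = (cos 61.7°, sin 61.7°) = (0.47409, 0.88048) and n = (−sin 61.7°, cos 61.7°) = (-0.88048, 0.47409). K is at the origin and B lies 47.9 along u from K, so B = 47.9·u = (22.709, 42.175). Tangency of A1 to both parallel lines with radius 15.5 puts H and D at K ± 15.5·n: H = (-13.647, 7.3484), D = (13.647, -7.3484). Equal radii place W and F the same way about B: W = B + 15.5·n = (9.0614, 49.523), F = B − 15.5·n = (36.356, 34.826). Then |KF| = |F − K| = 50.345.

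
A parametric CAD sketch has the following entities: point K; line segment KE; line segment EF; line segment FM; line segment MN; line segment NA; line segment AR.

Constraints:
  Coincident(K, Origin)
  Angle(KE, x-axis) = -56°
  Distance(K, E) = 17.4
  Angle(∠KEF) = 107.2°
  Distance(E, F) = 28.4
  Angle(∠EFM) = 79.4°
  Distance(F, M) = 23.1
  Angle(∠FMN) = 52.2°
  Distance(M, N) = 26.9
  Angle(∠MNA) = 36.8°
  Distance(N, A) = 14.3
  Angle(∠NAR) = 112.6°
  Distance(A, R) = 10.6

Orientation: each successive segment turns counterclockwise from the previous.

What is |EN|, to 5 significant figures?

6.8034

∠EFM = 79.4° gives FM at 117.40° from the x-axis; with |FM| = 23.1, M = (26.287, 14.292). ∠FMN = 52.2° gives MN at -114.80° from the x-axis; with |MN| = 26.9, N = (15.004, -10.127). Then |EN| = |N − E| = 6.8034.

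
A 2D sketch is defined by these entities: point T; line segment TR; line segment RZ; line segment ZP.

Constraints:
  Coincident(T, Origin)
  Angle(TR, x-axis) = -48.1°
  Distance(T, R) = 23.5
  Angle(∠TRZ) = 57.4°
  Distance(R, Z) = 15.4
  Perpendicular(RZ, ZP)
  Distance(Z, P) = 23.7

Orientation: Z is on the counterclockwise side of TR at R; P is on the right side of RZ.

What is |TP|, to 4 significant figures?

43.58

T is at the origin; TR runs at -48.1° with length 23.5, so R = 23.5·(cos -48.1°, sin -48.1°) = (15.69, -17.49). ∠TRZ = 57.4°, so RZ runs at -48.1° + (180° − 57.4°) = 74.50° from the x-axis; with |RZ| = 15.4, Z = R + 15.4·(cos 74.50°, sin 74.50°) = (19.81, -2.651). RZ ⟂ ZP; with |ZP| = 23.7 on the right of RZ, P = Z + 23.7·(0.9636, -0.2672) = (42.65, -8.985). Then |TP| = |P − T| = 43.58.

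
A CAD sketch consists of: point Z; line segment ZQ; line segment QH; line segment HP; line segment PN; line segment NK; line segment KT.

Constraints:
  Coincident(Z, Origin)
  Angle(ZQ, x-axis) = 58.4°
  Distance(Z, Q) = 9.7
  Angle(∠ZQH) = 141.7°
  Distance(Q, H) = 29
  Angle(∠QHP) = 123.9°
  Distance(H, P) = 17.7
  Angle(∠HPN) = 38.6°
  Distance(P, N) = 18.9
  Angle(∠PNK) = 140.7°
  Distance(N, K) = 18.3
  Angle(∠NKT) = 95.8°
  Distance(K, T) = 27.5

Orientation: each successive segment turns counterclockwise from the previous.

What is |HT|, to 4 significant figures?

23.83

Z is at the origin; ZQ runs at 58.4° with length 9.7, so Q = (5.083, 8.262). ∠ZQH = 141.7° gives QH at 96.70° from the x-axis; with |QH| = 29.0, H = (1.699, 37.06). ∠QHP = 123.9° gives HP at 152.8° from the x-axis; with |HP| = 17.7, P = (-14.04, 45.15). ∠HPN = 38.6° gives PN at -65.80° from the x-axis; with |PN| = 18.9, N = (-6.296, 27.92). ∠PNK = 140.7° gives NK at -26.50° from the x-axis; with |NK| = 18.3, K = (10.08, 19.75). ∠NKT = 95.8° gives KT at 57.70° from the x-axis; with |KT| = 27.5, T = (24.78, 42.99). Then |HT| = |T − H| = 23.83.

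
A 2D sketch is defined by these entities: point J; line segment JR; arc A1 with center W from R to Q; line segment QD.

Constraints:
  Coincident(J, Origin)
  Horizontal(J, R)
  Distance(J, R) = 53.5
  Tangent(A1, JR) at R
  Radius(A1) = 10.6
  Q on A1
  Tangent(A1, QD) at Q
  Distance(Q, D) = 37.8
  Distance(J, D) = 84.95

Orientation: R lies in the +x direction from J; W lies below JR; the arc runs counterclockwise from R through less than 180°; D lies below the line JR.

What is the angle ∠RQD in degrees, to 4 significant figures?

113.2°

Checks: |JR| = 53.50 ✓; |WQ| = 10.60 ✓; ∠(WQ, QD) = 90.00° ✓; |QD| = 37.80 ✓; |JD| = 84.95 ✓.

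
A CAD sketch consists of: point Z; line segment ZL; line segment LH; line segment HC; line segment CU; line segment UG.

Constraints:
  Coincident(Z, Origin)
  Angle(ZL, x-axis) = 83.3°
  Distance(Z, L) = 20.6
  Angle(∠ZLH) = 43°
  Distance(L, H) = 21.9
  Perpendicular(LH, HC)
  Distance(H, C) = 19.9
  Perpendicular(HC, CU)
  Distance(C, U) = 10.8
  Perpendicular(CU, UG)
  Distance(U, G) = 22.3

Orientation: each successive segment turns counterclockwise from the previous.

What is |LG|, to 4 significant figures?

11.36

HC ⟂ CU, so CU runs at 40.30°; with |CU| = 10.8, U = (6.809, -1.897). The perpendicularity gives UG at right angles to CU, so UG runs at 130.3°; with |UG| = 22.3, G = (-7.614, 15.11). Then |LG| = |G − L| = 11.36.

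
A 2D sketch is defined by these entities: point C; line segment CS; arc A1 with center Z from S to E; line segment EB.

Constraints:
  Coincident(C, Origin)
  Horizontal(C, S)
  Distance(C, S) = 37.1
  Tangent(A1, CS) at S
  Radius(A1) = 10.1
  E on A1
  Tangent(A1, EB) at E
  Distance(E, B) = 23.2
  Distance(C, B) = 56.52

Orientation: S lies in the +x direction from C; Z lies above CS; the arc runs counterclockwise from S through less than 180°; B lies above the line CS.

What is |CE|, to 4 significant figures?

48.43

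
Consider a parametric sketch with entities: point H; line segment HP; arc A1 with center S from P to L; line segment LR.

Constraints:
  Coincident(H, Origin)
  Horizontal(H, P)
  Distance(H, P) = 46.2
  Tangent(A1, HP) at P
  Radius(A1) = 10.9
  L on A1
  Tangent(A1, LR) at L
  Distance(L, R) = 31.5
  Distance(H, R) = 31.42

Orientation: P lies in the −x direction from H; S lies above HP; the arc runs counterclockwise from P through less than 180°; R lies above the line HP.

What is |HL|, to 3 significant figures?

38.4

H is at the origin; HP is horizontal with |HP| = 46.2 and P on the −x side, so P = (-46.2, 0.00). The tangent condition forces SP to be normal to HP, so S = P + (0, 10.9) = (-46.2, 10.9). Since SL ⟂ LR (tangency), |SR| = √(10.9² + 31.5²) = 33.3 regardless of where L sits on A1. So R lies on both circle(H, 31.42) and circle(S, 33.3); the above-HP intersection is R = (-16.8, 26.6). L is the foot of the tangent from R: L = (-38.2, 3.48).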